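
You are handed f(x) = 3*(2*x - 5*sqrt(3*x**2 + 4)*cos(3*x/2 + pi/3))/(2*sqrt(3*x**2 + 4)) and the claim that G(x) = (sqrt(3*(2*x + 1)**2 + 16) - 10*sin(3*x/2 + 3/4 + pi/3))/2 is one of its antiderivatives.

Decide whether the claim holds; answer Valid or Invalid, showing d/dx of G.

d/dx[G] = (12*x - 15*sqrt(12*x**2 + 12*x + 19)*cos(3*x/2 + 3/4 + pi/3) + 6)/(2*sqrt(12*x**2 + 12*x + 19))
d/dx[G] - f(x) = (12*x*sqrt(3*x**2 + 4) - 6*x*sqrt(12*x**2 + 12*x + 19) + 15*sqrt(3*x**2 + 4)*sqrt(12*x**2 + 12*x + 19)*cos(3*x/2 + pi/3) - 15*sqrt(3*x**2 + 4)*sqrt(12*x**2 + 12*x + 19)*cos(3*x/2 + 3/4 + pi/3) + 6*sqrt(3*x**2 + 4))/(2*sqrt(3*x**2 + 4)*sqrt(12*x**2 + 12*x + 19)) != 0.

Invalid: d/dx[G] - f = (12*x*sqrt(3*x**2 + 4) - 6*x*sqrt(12*x**2 + 12*x + 19) + 15*sqrt(3*x**2 + 4)*sqrt(12*x**2 + 12*x + 19)*cos(3*x/2 + pi/3) - 15*sqrt(3*x**2 + 4)*sqrt(12*x**2 + 12*x + 19)*cos(3*x/2 + 3/4 + pi/3) + 6*sqrt(3*x**2 + 4))/(2*sqrt(3*x**2 + 4)*sqrt(12*x**2 + 12*x + 19)), which is not 0.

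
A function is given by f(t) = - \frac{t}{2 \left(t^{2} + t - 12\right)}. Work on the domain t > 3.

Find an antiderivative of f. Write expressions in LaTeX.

The denominator factors as 2 \left(t - 3\right) \left(t + 4\right); partial fractions split f into directly integrable pieces: - \frac{2}{7 \left(t + 4\right)} - \frac{3}{14 \left(t - 3\right)}.
Check: d/dt[\frac{- 3 \log{\left(t - 3 \right)} - 4 \log{\left(t + 4 \right)}}{14}] = - \frac{t}{2 t^{2} + 2 t - 24}, which equals f(t).

An antiderivative is F(t) = \frac{- 3 \log{\left(t - 3 \right)} - 4 \log{\left(t + 4 \right)}}{14}.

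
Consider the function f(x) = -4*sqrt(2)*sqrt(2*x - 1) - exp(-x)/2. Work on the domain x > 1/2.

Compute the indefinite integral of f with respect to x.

The integrand splits into summands that can be handled one at a time.
Check: d/dx[(-8*sqrt(2)*(2*x - 1)**(3/2)*exp(x) + 3)*exp(-x)/6] = (-8*sqrt(2)*sqrt(2*x - 1)*exp(x) - 1)*exp(-x)/2, which equals f(x).

F(x) = (-8*sqrt(2)*(2*x - 1)**(3/2)*exp(x) + 3)*exp(-x)/6 + C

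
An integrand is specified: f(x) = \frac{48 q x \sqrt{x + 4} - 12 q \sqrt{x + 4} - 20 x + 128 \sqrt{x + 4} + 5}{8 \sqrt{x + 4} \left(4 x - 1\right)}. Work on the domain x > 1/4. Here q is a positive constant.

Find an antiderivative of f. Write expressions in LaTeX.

For F(x) to be correct the identity F'(x) - f(x) = 0 must hold.
Check: d/dx[\frac{3 q x}{2} - \frac{5 \sqrt{x + 4}}{4} + 4 \log{\left(2 x - \frac{1}{2} \right)}] = \frac{48 q x \sqrt{x + 4} - 12 q \sqrt{x + 4} - 20 x + 128 \sqrt{x + 4} + 5}{32 x \sqrt{x + 4} - 8 \sqrt{x + 4}}, which equals f(x).

An antiderivative is F(x) = \frac{3 q x}{2} - \frac{5 \sqrt{x + 4}}{4} + 4 \log{\left(2 x - \frac{1}{2} \right)}.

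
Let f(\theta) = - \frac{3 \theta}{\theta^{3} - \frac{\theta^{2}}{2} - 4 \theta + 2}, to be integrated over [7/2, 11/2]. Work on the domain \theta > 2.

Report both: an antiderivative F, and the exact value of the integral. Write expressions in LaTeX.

Antiderivative: F(\theta) = \frac{- 5 \log{\left(\theta - 2 \right)} + 2 \log{\left(\theta - \frac{1}{2} \right)} + 3 \log{\left(\theta + 2 \right)}}{5}; value = - \log{\left(\frac{7}{2} \right)} - \frac{3 \log{\left(\frac{11}{2} \right)}}{5} - \frac{2 \log{\left(3 \right)}}{5} + \log{\left(\frac{3}{2} \right)} + \frac{2 \log{\left(5 \right)}}{5} + \frac{3 \log{\left(\frac{15}{2} \right)}}{5}

The denominator factors as \left(\theta - 2\right) \left(\theta + 2\right) \left(2 \theta - 1\right); partial fractions split f into directly integrable pieces: \frac{4}{5 \left(2 \theta - 1\right)} + \frac{3}{5 \left(\theta + 2\right)} - \frac{1}{\theta - 2}.
F(\theta) = \frac{- 5 \log{\left(\theta - 2 \right)} + 2 \log{\left(\theta - \frac{1}{2} \right)} + 3 \log{\left(\theta + 2 \right)}}{5} is an antiderivative of f.
Check: d/d\theta[\frac{- 5 \log{\left(\theta - 2 \right)} + 2 \log{\left(\theta - \frac{1}{2} \right)} + 3 \log{\left(\theta + 2 \right)}}{5}] = - \frac{6 \theta}{2 \theta^{3} - \theta^{2} - 8 \theta + 4}, which equals f(\theta).
F(11/2) = - \log{\left(\frac{7}{2} \right)} + \frac{2 \log{\left(5 \right)}}{5} + \frac{3 \log{\left(\frac{15}{2} \right)}}{5}; F(7/2) = - \log{\left(\frac{3}{2} \right)} + \frac{2 \log{\left(3 \right)}}{5} + \frac{3 \log{\left(\frac{11}{2} \right)}}{5}.
Integral = F(11/2) - F(7/2) = - \log{\left(\frac{7}{2} \right)} - \frac{3 \log{\left(\frac{11}{2} \right)}}{5} - \frac{2 \log{\left(3 \right)}}{5} + \log{\left(\frac{3}{2} \right)} + \frac{2 \log{\left(5 \right)}}{5} + \frac{3 \log{\left(\frac{15}{2} \right)}}{5}.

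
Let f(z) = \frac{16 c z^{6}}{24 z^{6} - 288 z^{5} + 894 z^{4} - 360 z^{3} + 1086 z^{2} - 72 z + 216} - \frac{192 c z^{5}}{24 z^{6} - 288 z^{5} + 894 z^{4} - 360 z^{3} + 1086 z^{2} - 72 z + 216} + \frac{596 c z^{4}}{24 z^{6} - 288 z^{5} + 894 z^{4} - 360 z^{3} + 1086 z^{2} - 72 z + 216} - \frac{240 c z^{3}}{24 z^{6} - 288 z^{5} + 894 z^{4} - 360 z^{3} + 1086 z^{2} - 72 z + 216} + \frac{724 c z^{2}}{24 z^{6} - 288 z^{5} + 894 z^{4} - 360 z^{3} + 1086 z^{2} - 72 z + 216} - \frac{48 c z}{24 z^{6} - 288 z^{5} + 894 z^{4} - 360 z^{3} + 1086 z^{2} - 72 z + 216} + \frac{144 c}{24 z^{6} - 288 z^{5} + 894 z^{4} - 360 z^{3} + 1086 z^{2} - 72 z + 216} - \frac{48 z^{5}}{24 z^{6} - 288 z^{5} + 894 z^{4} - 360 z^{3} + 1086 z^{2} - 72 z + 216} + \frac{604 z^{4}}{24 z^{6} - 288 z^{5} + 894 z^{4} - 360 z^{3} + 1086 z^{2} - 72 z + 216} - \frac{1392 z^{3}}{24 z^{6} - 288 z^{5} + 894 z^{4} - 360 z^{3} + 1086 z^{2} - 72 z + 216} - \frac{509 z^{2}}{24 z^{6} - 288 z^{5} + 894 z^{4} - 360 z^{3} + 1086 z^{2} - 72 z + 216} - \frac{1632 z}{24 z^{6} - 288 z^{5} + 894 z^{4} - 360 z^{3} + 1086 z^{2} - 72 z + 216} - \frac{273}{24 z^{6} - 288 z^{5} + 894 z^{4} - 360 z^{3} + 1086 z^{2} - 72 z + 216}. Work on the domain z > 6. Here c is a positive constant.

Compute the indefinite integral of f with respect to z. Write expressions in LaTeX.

F(z) = \frac{4 c z^{2} - 24 c z - 6 z \log{\left(2 z^{2} + \frac{1}{2} \right)} - 8 z \operatorname{atan}{\left(z \right)} + 36 \log{\left(2 z^{2} + \frac{1}{2} \right)} + 48 \operatorname{atan}{\left(z \right)} - 15}{6 \left(z - 6\right)} + C

Integrate term by term and add the pieces.
Check: d/dz[\frac{4 c z^{2} - 24 c z - 6 z \log{\left(2 z^{2} + \frac{1}{2} \right)} - 8 z \operatorname{atan}{\left(z \right)} + 36 \log{\left(2 z^{2} + \frac{1}{2} \right)} + 48 \operatorname{atan}{\left(z \right)} - 15}{6 \left(z - 6\right)}] = \frac{16 c z^{6} - 192 c z^{5} + 596 c z^{4} - 240 c z^{3} + 724 c z^{2} - 48 c z + 144 c - 48 z^{5} + 604 z^{4} - 1392 z^{3} - 509 z^{2} - 1632 z - 273}{24 z^{6} - 288 z^{5} + 894 z^{4} - 360 z^{3} + 1086 z^{2} - 72 z + 216}, which equals f(z).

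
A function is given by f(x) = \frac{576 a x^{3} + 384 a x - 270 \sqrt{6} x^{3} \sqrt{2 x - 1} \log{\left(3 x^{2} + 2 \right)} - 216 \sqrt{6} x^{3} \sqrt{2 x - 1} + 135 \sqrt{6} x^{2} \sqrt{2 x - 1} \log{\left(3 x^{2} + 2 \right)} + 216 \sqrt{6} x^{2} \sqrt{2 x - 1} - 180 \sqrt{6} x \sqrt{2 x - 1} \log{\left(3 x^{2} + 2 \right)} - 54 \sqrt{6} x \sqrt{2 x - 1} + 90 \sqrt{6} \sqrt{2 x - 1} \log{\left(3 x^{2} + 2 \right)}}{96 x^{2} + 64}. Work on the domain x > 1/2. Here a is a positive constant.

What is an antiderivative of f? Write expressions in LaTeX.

An antiderivative is F(x) = \frac{3 \left(32 a x^{2} - 12 \sqrt{6} x^{2} \sqrt{2 x - 1} \log{\left(3 x^{2} + 2 \right)} + 12 \sqrt{6} x \sqrt{2 x - 1} \log{\left(3 x^{2} + 2 \right)} - 3 \sqrt{6} \sqrt{2 x - 1} \log{\left(3 x^{2} + 2 \right)}\right)}{32}.

For F(x) to be correct the identity F'(x) - f(x) = 0 must hold.
Check: d/dx[\frac{3 \left(32 a x^{2} - 12 \sqrt{6} x^{2} \sqrt{2 x - 1} \log{\left(3 x^{2} + 2 \right)} + 12 \sqrt{6} x \sqrt{2 x - 1} \log{\left(3 x^{2} + 2 \right)} - 3 \sqrt{6} \sqrt{2 x - 1} \log{\left(3 x^{2} + 2 \right)}\right)}{32}] = \frac{576 a x^{3} \sqrt{2 x - 1} + 384 a x \sqrt{2 x - 1} - 540 \sqrt{6} x^{4} \log{\left(3 x^{2} + 2 \right)} - 432 \sqrt{6} x^{4} + 540 \sqrt{6} x^{3} \log{\left(3 x^{2} + 2 \right)} + 648 \sqrt{6} x^{3} - 495 \sqrt{6} x^{2} \log{\left(3 x^{2} + 2 \right)} - 324 \sqrt{6} x^{2} + 360 \sqrt{6} x \log{\left(3 x^{2} + 2 \right)} + 54 \sqrt{6} x - 90 \sqrt{6} \log{\left(3 x^{2} + 2 \right)}}{96 x^{2} \sqrt{2 x - 1} + 64 \sqrt{2 x - 1}}, which equals f(x).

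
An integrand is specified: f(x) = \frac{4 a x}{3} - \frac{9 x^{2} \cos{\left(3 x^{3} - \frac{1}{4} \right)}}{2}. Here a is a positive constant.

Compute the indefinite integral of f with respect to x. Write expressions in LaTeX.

The integrand splits into summands that can be handled one at a time.
Check: d/dx[\frac{4 a x^{2} - 3 \sin{\left(3 x^{3} - \frac{1}{4} \right)}}{6}] = \frac{4 a x}{3} - \frac{9 x^{2} \cos{\left(3 x^{3} - \frac{1}{4} \right)}}{2} = f(x).

F(x) = \frac{4 a x^{2} - 3 \sin{\left(3 x^{3} - \frac{1}{4} \right)}}{6} + C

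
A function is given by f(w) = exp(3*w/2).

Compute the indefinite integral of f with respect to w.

Whatever form F(w) takes, F'(w) = f(w) is non-negotiable.
Check: d/dw[2*exp(3*w/2)/3] = exp(3*w/2) = f(w).

F(w) = 2*exp(3*w/2)/3 + C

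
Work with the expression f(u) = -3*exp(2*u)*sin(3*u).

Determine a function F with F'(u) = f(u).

An antiderivative is F(u) = -6*exp(2*u)*sin(3*u)/13 + 9*exp(2*u)*cos(3*u)/13.

Recover f(u) by differentiating a candidate F(u); any mismatch rules it out.
Check: d/du[-6*exp(2*u)*sin(3*u)/13 + 9*exp(2*u)*cos(3*u)/13] = -3*exp(2*u)*sin(3*u) = f(u).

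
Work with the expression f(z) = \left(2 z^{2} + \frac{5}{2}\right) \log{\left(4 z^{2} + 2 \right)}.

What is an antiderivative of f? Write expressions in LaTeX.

Any candidate F(z) must reproduce f(z) exactly when differentiated.
Check: d/dz[- \frac{4 z^{3}}{9} - \frac{13 z}{3} + \left(\frac{2 z^{3}}{3} + \frac{5 z}{2}\right) \log{\left(4 z^{2} + 2 \right)} + \frac{13 \sqrt{2} \operatorname{atan}{\left(\sqrt{2} z \right)}}{6}] = 2 z^{2} \log{\left(2 z^{2} + 1 \right)} + 2 z^{2} \log{\left(2 \right)} + \frac{5 \log{\left(2 z^{2} + 1 \right)}}{2} + \frac{5 \log{\left(2 \right)}}{2}, which equals f(z).

An antiderivative is F(z) = - \frac{4 z^{3}}{9} - \frac{13 z}{3} + \left(\frac{2 z^{3}}{3} + \frac{5 z}{2}\right) \log{\left(4 z^{2} + 2 \right)} + \frac{13 \sqrt{2} \operatorname{atan}{\left(\sqrt{2} z \right)}}{6}.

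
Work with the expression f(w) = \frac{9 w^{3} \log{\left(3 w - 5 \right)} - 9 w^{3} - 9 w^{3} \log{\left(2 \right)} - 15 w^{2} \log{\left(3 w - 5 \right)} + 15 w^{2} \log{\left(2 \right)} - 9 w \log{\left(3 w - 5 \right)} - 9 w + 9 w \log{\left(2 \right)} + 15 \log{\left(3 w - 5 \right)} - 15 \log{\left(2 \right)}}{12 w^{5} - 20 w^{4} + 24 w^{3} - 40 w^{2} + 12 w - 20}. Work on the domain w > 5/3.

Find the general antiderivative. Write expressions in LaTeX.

Since d/dw undoes antidifferentiation here, F'(w) = f(w) is required of F(w).
Check: d/dw[- \frac{3 w \log{\left(\frac{3 w}{2} - \frac{5}{2} \right)}}{4 \left(w^{2} + 1\right)}] = \frac{9 w^{3} \log{\left(3 w - 5 \right)} - 9 w^{3} - 9 w^{3} \log{\left(2 \right)} - 15 w^{2} \log{\left(3 w - 5 \right)} + 15 w^{2} \log{\left(2 \right)} - 9 w \log{\left(3 w - 5 \right)} - 9 w + 9 w \log{\left(2 \right)} + 15 \log{\left(3 w - 5 \right)} - 15 \log{\left(2 \right)}}{12 w^{5} - 20 w^{4} + 24 w^{3} - 40 w^{2} + 12 w - 20} = f(w).

F(w) = - \frac{3 w \log{\left(\frac{3 w}{2} - \frac{5}{2} \right)}}{4 \left(w^{2} + 1\right)} + C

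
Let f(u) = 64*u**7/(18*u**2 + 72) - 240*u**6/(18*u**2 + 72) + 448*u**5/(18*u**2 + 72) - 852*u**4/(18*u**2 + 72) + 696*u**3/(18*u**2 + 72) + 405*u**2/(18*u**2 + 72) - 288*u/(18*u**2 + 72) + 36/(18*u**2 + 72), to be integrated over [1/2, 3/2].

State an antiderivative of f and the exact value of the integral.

Integrate term by term and add the pieces.
F(u) = (64*u**6 - 288*u**5 + 288*u**4 + 216*u**3 - 216*u**2 - 162*u + 432*atan(u/2) - 27)/108 is an antiderivative of f.
Check: d/du[(64*u**6 - 288*u**5 + 288*u**4 + 216*u**3 - 216*u**2 - 162*u + 432*atan(u/2) - 27)/108] = (64*u**7 - 240*u**6 + 448*u**5 - 852*u**4 + 696*u**3 + 405*u**2 - 288*u + 36)/(18*u**2 + 72), which equals f(u).
F(3/2) = -1/4 + 4*atan(3/4); F(1/2) = -125/108 + 4*atan(1/4).
Integral = F(3/2) - F(1/2) = -4*atan(1/4) + 49/54 + 4*atan(3/4).

Antiderivative: F(u) = (64*u**6 - 288*u**5 + 288*u**4 + 216*u**3 - 216*u**2 - 162*u + 432*atan(u/2) - 27)/108; value = -4*atan(1/4) + 49/54 + 4*atan(3/4)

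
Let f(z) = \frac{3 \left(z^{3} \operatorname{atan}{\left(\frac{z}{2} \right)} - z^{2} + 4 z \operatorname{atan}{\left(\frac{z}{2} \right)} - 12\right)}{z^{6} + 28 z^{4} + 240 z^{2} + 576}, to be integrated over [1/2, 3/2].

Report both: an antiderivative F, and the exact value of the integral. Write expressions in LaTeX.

f has the shape u'v + uv' for u = - \frac{3}{4 \left(\frac{z^{2}}{2} + 6\right)} and v = \operatorname{atan}{\left(\frac{z}{2} \right)} — it is the derivative of the product u*v.
F(z) = - \frac{3 \operatorname{atan}{\left(\frac{z}{2} \right)}}{2 \left(z^{2} + 12\right)} is an antiderivative of f.
Check: d/dz[- \frac{3 \operatorname{atan}{\left(\frac{z}{2} \right)}}{2 \left(z^{2} + 12\right)}] = \frac{3 z^{3} \operatorname{atan}{\left(\frac{z}{2} \right)} - 3 z^{2} + 12 z \operatorname{atan}{\left(\frac{z}{2} \right)} - 36}{z^{6} + 28 z^{4} + 240 z^{2} + 576}, which equals f(z).
F(3/2) = - \frac{2 \operatorname{atan}{\left(\frac{3}{4} \right)}}{19}; F(1/2) = - \frac{6 \operatorname{atan}{\left(\frac{1}{4} \right)}}{49}.
Integral = F(3/2) - F(1/2) = - \frac{2 \operatorname{atan}{\left(\frac{3}{4} \right)}}{19} + \frac{6 \operatorname{atan}{\left(\frac{1}{4} \right)}}{49}.

Antiderivative: F(z) = - \frac{3 \operatorname{atan}{\left(\frac{z}{2} \right)}}{2 \left(z^{2} + 12\right)}; value = - \frac{2 \operatorname{atan}{\left(\frac{3}{4} \right)}}{19} + \frac{6 \operatorname{atan}{\left(\frac{1}{4} \right)}}{49}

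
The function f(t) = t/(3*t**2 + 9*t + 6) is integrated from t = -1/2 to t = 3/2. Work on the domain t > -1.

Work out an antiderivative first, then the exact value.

Antiderivative: F(t) = (-log(t + 1) + 2*log(t + 2))/3; value = -log(5/2)/3 - 2*log(3/2)/3 - log(2)/3 + 2*log(7/2)/3

The denominator factors as 3*(t + 1)*(t + 2); partial fractions split f into directly integrable pieces: 2/(3*(t + 2)) - 1/(3*(t + 1)).
F(t) = (-log(t + 1) + 2*log(t + 2))/3 is an antiderivative of f.
Check: d/dt[(-log(t + 1) + 2*log(t + 2))/3] = t/(3*t**2 + 9*t + 6) = f(t).
F(3/2) = -log(5/2)/3 + 2*log(7/2)/3; F(-1/2) = log(2)/3 + 2*log(3/2)/3.
Integral = F(3/2) - F(-1/2) = -log(5/2)/3 - 2*log(3/2)/3 - log(2)/3 + 2*log(7/2)/3.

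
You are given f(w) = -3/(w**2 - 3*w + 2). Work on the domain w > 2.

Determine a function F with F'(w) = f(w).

An antiderivative is F(w) = -3*log(w - 2) + 3*log(w - 1).

Factor the denominator ((w - 2)*(w - 1)) and decompose: f = 3/(w - 1) - 3/(w - 2); each piece integrates to a log, atan, or power term.
Check: d/dw[-3*log(w - 2) + 3*log(w - 1)] = -3/(w**2 - 3*w + 2) = f(w).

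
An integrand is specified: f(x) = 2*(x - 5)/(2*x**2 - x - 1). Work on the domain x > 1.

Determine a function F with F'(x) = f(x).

The denominator factors as (x - 1)*(2*x + 1); partial fractions split f into directly integrable pieces: 22/(3*(2*x + 1)) - 8/(3*(x - 1)).
Check: d/dx[(-8*log(x - 1) + 11*log(x + 1/2))/3] = (2*x - 10)/(2*x**2 - x - 1), which equals f(x).

An antiderivative is F(x) = (-8*log(x - 1) + 11*log(x + 1/2))/3.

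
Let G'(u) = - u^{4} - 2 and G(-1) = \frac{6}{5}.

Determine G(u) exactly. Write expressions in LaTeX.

G(u) = - \frac{u^{5}}{5} - 2 u - 1

Differentiate the proposed G(u) back; it has to land on the given G'(u).
A general antiderivative is - \frac{u^{5}}{5} - 2 u + C.
The condition gives C = \frac{6}{5} - (\frac{11}{5}) = -1.
So G(u) = - \frac{u^{5}}{5} - 2 u - 1.
Check: d/du[- \frac{u^{5}}{5} - 2 u - 1] = - u^{4} - 2 = G'(u).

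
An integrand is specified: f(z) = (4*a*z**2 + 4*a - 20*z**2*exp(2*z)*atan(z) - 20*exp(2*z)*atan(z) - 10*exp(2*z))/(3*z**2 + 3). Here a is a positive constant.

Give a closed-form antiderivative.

An antiderivative is F(z) = 2*(2*a*z - 5*exp(2*z)*atan(z))/3.

Any candidate F(z) must reproduce f(z) exactly when differentiated.
Check: d/dz[2*(2*a*z - 5*exp(2*z)*atan(z))/3] = (4*a*z**2 + 4*a - 20*z**2*exp(2*z)*atan(z) - 20*exp(2*z)*atan(z) - 10*exp(2*z))/(3*z**2 + 3) = f(z).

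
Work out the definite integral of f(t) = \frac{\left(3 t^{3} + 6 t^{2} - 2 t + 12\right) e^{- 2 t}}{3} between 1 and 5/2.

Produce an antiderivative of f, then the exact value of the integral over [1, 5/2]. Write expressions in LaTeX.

Antiderivative: F(t) = \frac{\left(- 12 t^{3} - 42 t^{2} - 34 t - 65\right) e^{- 2 t}}{24}; value = - \frac{25}{e^{5}} + \frac{51}{8 e^{2}}

Recognize the product-rule pattern: f = u'v + uv' with u = - \frac{t^{3}}{2} - \frac{7 t^{2}}{4} - \frac{17 t}{12} - \frac{65}{24}, v = e^{- 2 t}, so integration by parts undoes it.
F(t) = \frac{\left(- 12 t^{3} - 42 t^{2} - 34 t - 65\right) e^{- 2 t}}{24} is an antiderivative of f.
Check: d/dt[\frac{\left(- 12 t^{3} - 42 t^{2} - 34 t - 65\right) e^{- 2 t}}{24}] = \frac{\left(3 t^{3} + 6 t^{2} - 2 t + 12\right) e^{- 2 t}}{3} = f(t).
F(5/2) = - \frac{25}{e^{5}}; F(1) = - \frac{51}{8 e^{2}}.
Integral = F(5/2) - F(1) = - \frac{25}{e^{5}} + \frac{51}{8 e^{2}}.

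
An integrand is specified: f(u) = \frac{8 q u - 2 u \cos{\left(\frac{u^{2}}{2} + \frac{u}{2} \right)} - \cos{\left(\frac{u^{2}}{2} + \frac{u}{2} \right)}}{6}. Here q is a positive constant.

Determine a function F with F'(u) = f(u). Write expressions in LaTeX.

An antiderivative is F(u) = \frac{2 q u^{2} - \sin{\left(\frac{u^{2}}{2} + \frac{u}{2} \right)}}{3}.

Check any antiderivative F(u) by computing F'(u) and comparing it with f(u).
Check: d/du[\frac{2 q u^{2} - \sin{\left(\frac{u^{2}}{2} + \frac{u}{2} \right)}}{3}] = \frac{4 q u}{3} - \frac{u \cos{\left(\frac{u^{2}}{2} + \frac{u}{2} \right)}}{3} - \frac{\cos{\left(\frac{u^{2}}{2} + \frac{u}{2} \right)}}{6}, which equals f(u).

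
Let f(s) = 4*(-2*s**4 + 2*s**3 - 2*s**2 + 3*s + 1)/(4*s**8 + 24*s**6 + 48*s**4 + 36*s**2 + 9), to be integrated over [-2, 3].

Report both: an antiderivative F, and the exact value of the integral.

Antiderivative: F(s) = (4*s - 3)/(6*s**4 + 18*s**2 + 9); value = 980/12921

f has the shape u'v + uv' for u = 1/(s**4 + 3*s**2 + 3/2) and v = 2*s/3 - 1/2 — it is the derivative of the product u*v.
F(s) = (4*s - 3)/(6*s**4 + 18*s**2 + 9) is an antiderivative of f.
Check: d/ds[(4*s - 3)/(6*s**4 + 18*s**2 + 9)] = (-8*s**4 + 8*s**3 - 8*s**2 + 12*s + 4)/(4*s**8 + 24*s**6 + 48*s**4 + 36*s**2 + 9), which equals f(s).
F(3) = 1/73; F(-2) = -11/177.
Integral = F(3) - F(-2) = 980/12921.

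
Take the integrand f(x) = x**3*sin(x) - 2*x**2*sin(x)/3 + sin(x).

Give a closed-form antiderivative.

An antiderivative is F(x) = -x**3*cos(x) + 3*x**2*sin(x) + 2*x**2*cos(x)/3 - 4*x*sin(x)/3 + 6*x*cos(x) - 6*sin(x) - 7*cos(x)/3.

The integrand splits into summands that can be handled one at a time.
Check: d/dx[-x**3*cos(x) + 3*x**2*sin(x) + 2*x**2*cos(x)/3 - 4*x*sin(x)/3 + 6*x*cos(x) - 6*sin(x) - 7*cos(x)/3] = x**3*sin(x) - 2*x**2*sin(x)/3 + sin(x) = f(x).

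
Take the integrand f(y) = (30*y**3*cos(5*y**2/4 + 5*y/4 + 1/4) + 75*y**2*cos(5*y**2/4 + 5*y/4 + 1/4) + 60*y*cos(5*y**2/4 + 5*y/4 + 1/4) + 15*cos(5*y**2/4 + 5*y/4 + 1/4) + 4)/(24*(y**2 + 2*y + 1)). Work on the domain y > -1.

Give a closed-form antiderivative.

For F(y) to be correct the identity F'(y) - f(y) = 0 must hold.
Check: d/dy[sin(5*y**2/4 + 5*y/4 + 1/4)/2 - 1/(3*(2*y + 2))] = (30*y**3*cos(5*y**2/4 + 5*y/4 + 1/4) + 75*y**2*cos(5*y**2/4 + 5*y/4 + 1/4) + 60*y*cos(5*y**2/4 + 5*y/4 + 1/4) + 15*cos(5*y**2/4 + 5*y/4 + 1/4) + 4)/(24*y**2 + 48*y + 24), which equals f(y).

An antiderivative is F(y) = sin(5*y**2/4 + 5*y/4 + 1/4)/2 - 1/(3*(2*y + 2)).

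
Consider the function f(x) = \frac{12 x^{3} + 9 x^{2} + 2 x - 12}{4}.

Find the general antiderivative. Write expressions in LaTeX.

Check any antiderivative F(x) by computing F'(x) and comparing it with f(x).
Check: d/dx[\frac{3 x^{4}}{4} + \frac{3 x^{3}}{4} + \frac{x^{2}}{4} - 3 x] = 3 x^{3} + \frac{9 x^{2}}{4} + \frac{x}{2} - 3, which equals f(x).

F(x) = \frac{3 x^{4}}{4} + \frac{3 x^{3}}{4} + \frac{x^{2}}{4} - 3 x + C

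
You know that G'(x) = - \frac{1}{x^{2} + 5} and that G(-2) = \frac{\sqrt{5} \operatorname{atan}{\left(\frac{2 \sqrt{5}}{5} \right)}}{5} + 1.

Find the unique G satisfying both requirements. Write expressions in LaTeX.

G(x) = - \frac{\sqrt{5} \operatorname{atan}{\left(\frac{\sqrt{5} x}{5} \right)}}{5} + 1

Whatever form G(x) takes, its d/dx must return the stated G'(x).
A general antiderivative is - \frac{\sqrt{5} \operatorname{atan}{\left(\frac{\sqrt{5} x}{5} \right)}}{5} + C.
The condition gives C = \frac{\sqrt{5} \operatorname{atan}{\left(\frac{2 \sqrt{5}}{5} \right)}}{5} + 1 - (\frac{\sqrt{5} \operatorname{atan}{\left(\frac{2 \sqrt{5}}{5} \right)}}{5}) = 1.
So G(x) = - \frac{\sqrt{5} \operatorname{atan}{\left(\frac{\sqrt{5} x}{5} \right)}}{5} + 1.
Check: d/dx[- \frac{\sqrt{5} \operatorname{atan}{\left(\frac{\sqrt{5} x}{5} \right)}}{5} + 1] = - \frac{1}{x^{2} + 5} = G'(x).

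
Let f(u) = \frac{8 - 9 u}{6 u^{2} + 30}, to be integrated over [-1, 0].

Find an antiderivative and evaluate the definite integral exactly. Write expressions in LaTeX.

Antiderivative: F(u) = \frac{- 45 \log{\left(u^{2} + 5 \right)} + 16 \sqrt{5} \operatorname{atan}{\left(\frac{\sqrt{5} u}{5} \right)}}{60}; value = - \frac{3 \log{\left(5 \right)}}{4} + \frac{4 \sqrt{5} \operatorname{atan}{\left(\frac{\sqrt{5}}{5} \right)}}{15} + \frac{3 \log{\left(6 \right)}}{4}

Whatever form F(u) takes, F'(u) = f(u) is non-negotiable.
F(u) = \frac{- 45 \log{\left(u^{2} + 5 \right)} + 16 \sqrt{5} \operatorname{atan}{\left(\frac{\sqrt{5} u}{5} \right)}}{60} is an antiderivative of f.
Check: d/du[\frac{- 45 \log{\left(u^{2} + 5 \right)} + 16 \sqrt{5} \operatorname{atan}{\left(\frac{\sqrt{5} u}{5} \right)}}{60}] = \frac{8 - 9 u}{6 u^{2} + 30} = f(u).
F(0) = - \frac{3 \log{\left(5 \right)}}{4}; F(-1) = - \frac{3 \log{\left(6 \right)}}{4} - \frac{4 \sqrt{5} \operatorname{atan}{\left(\frac{\sqrt{5}}{5} \right)}}{15}.
Integral = F(0) - F(-1) = - \frac{3 \log{\left(5 \right)}}{4} + \frac{4 \sqrt{5} \operatorname{atan}{\left(\frac{\sqrt{5}}{5} \right)}}{15} + \frac{3 \log{\left(6 \right)}}{4}.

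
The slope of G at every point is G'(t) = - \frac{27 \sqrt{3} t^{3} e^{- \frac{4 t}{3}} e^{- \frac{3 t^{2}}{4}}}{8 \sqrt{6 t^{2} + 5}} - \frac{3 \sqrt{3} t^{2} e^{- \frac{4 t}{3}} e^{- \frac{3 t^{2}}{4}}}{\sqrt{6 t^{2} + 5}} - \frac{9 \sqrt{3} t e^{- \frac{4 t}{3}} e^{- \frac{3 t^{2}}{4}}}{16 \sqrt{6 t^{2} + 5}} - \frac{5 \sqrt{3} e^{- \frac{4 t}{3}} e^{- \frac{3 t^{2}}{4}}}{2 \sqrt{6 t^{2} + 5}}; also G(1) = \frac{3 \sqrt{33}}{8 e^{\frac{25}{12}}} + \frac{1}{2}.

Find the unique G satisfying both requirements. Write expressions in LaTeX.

G'(t) has the shape u'v + uv' for u = \frac{9 \sqrt{2 t^{2} + \frac{5}{3}}}{8} and v = e^{- \frac{3 t^{2}}{4} - \frac{4 t}{3}} — it is the derivative of the product u*v.
A general antiderivative is \frac{9 \sqrt{2 t^{2} + \frac{5}{3}} e^{- \frac{3 t^{2}}{4} - \frac{4 t}{3}}}{8} + C.
The condition gives C = \frac{3 \sqrt{33}}{8 e^{\frac{25}{12}}} + \frac{1}{2} - (\frac{3 \sqrt{33}}{8 e^{\frac{25}{12}}}) = \frac{1}{2}.
So G(t) = \frac{\sqrt{3} \left(9 \sqrt{6 t^{2} + 5} + 4 \sqrt{3} e^{\frac{4 t}{3}} e^{\frac{3 t^{2}}{4}}\right) e^{- \frac{4 t}{3}} e^{- \frac{3 t^{2}}{4}}}{24}.
Check: d/dt[\frac{\sqrt{3} \left(9 \sqrt{6 t^{2} + 5} + 4 \sqrt{3} e^{\frac{4 t}{3}} e^{\frac{3 t^{2}}{4}}\right) e^{- \frac{4 t}{3}} e^{- \frac{3 t^{2}}{4}}}{24}] = \frac{\left(- 54 \sqrt{3} t^{3} - 48 \sqrt{3} t^{2} - 9 \sqrt{3} t - 40 \sqrt{3}\right) e^{- \frac{4 t}{3}} e^{- \frac{3 t^{2}}{4}}}{16 \sqrt{6 t^{2} + 5}}, which equals G'(t).

G(t) = \frac{\sqrt{3} \left(9 \sqrt{6 t^{2} + 5} + 4 \sqrt{3} e^{\frac{4 t}{3}} e^{\frac{3 t^{2}}{4}}\right) e^{- \frac{4 t}{3}} e^{- \frac{3 t^{2}}{4}}}{24}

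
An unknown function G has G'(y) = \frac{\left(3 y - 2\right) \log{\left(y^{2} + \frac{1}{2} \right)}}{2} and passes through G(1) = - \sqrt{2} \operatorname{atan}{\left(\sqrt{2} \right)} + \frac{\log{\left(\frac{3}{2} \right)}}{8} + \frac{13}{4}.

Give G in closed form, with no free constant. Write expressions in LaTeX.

G(y) = \frac{3 y^{2} \log{\left(y^{2} + \frac{1}{2} \right)}}{4} - \frac{3 y^{2}}{4} - y \log{\left(y^{2} + \frac{1}{2} \right)} + 2 y + \frac{3 \log{\left(y^{2} + \frac{1}{2} \right)}}{8} - \sqrt{2} \operatorname{atan}{\left(\sqrt{2} y \right)} + 2

For G(y) to be correct, d/dy[G] must agree with the stated G'(y) identically.
A general antiderivative is - \frac{3 y^{2}}{4} + 2 y + \left(\frac{3 y^{2}}{4} - y\right) \log{\left(y^{2} + \frac{1}{2} \right)} + \frac{3 \log{\left(y^{2} + \frac{1}{2} \right)}}{8} - \sqrt{2} \operatorname{atan}{\left(\sqrt{2} y \right)} + C.
The condition gives C = - \sqrt{2} \operatorname{atan}{\left(\sqrt{2} \right)} + \frac{\log{\left(\frac{3}{2} \right)}}{8} + \frac{13}{4} - (- \sqrt{2} \operatorname{atan}{\left(\sqrt{2} \right)} + \frac{\log{\left(\frac{3}{2} \right)}}{8} + \frac{5}{4}) = 2.
So G(y) = \frac{3 y^{2} \log{\left(y^{2} + \frac{1}{2} \right)}}{4} - \frac{3 y^{2}}{4} - y \log{\left(y^{2} + \frac{1}{2} \right)} + 2 y + \frac{3 \log{\left(y^{2} + \frac{1}{2} \right)}}{8} - \sqrt{2} \operatorname{atan}{\left(\sqrt{2} y \right)} + 2.
Check: d/dy[\frac{3 y^{2} \log{\left(y^{2} + \frac{1}{2} \right)}}{4} - \frac{3 y^{2}}{4} - y \log{\left(y^{2} + \frac{1}{2} \right)} + 2 y + \frac{3 \log{\left(y^{2} + \frac{1}{2} \right)}}{8} - \sqrt{2} \operatorname{atan}{\left(\sqrt{2} y \right)} + 2] = \frac{3 y \log{\left(y^{2} + \frac{1}{2} \right)}}{2} - \log{\left(y^{2} + \frac{1}{2} \right)}, which equals G'(y).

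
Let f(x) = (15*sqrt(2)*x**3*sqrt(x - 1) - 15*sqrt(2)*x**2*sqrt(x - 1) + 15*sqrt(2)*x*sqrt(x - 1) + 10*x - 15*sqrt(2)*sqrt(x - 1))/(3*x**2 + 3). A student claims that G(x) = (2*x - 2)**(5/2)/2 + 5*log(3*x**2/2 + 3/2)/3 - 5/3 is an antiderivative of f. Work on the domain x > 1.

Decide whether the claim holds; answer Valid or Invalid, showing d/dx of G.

d/dx[G] = (15*sqrt(2)*x**3*sqrt(x - 1) - 15*sqrt(2)*x**2*sqrt(x - 1) + 15*sqrt(2)*x*sqrt(x - 1) + 10*x - 15*sqrt(2)*sqrt(x - 1))/(3*x**2 + 3)
This equals f(x) exactly, so the claim holds.

Valid: G'(x) = f(x).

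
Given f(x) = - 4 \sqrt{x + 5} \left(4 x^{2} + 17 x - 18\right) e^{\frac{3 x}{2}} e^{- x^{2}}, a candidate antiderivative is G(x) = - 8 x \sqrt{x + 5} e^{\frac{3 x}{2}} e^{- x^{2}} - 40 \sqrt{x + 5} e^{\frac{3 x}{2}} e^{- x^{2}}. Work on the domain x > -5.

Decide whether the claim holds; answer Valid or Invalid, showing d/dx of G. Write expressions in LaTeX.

Invalid: d/dx[G] - f = \left(32 x^{2} \sqrt{x + 5} e^{\frac{3 x}{2}} + 136 x \sqrt{x + 5} e^{\frac{3 x}{2}} - 144 \sqrt{x + 5} e^{\frac{3 x}{2}}\right) e^{- x^{2}}, which is not 0.

d/dx[G] = \frac{\left(16 x^{3} e^{\frac{3 x}{2}} + 148 x^{2} e^{\frac{3 x}{2}} + 268 x e^{\frac{3 x}{2}} - 360 e^{\frac{3 x}{2}}\right) e^{- x^{2}}}{\sqrt{x + 5}}
d/dx[G] - f(x) = \left(32 x^{2} \sqrt{x + 5} e^{\frac{3 x}{2}} + 136 x \sqrt{x + 5} e^{\frac{3 x}{2}} - 144 \sqrt{x + 5} e^{\frac{3 x}{2}}\right) e^{- x^{2}} != 0.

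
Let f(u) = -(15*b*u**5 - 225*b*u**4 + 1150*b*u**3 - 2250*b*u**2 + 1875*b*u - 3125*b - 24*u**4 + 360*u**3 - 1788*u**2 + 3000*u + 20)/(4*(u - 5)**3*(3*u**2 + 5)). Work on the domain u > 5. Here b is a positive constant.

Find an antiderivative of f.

A candidate is checked by its d/du: the result must match f(u).
Check: d/du[-5*b*u/4 + log(u**2 + 5/3) + 1/(2*u**2 - 20*u + 50)] = (-15*b*u**5 + 225*b*u**4 - 1150*b*u**3 + 2250*b*u**2 - 1875*b*u + 3125*b + 24*u**4 - 360*u**3 + 1788*u**2 - 3000*u - 20)/(12*u**5 - 180*u**4 + 920*u**3 - 1800*u**2 + 1500*u - 2500), which equals f(u).

An antiderivative is F(u) = -5*b*u/4 + log(u**2 + 5/3) + 1/(2*u**2 - 20*u + 50).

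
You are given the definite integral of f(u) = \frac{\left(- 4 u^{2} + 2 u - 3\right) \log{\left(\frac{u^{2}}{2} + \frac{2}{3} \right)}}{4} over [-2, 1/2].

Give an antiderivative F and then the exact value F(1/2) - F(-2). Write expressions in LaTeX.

Antiderivative: F(u) = \frac{24 u^{3} - 27 u^{2} + 9 u \left(- 4 u^{2} + 3 u - 9\right) \log{\left(\frac{u^{2}}{2} + \frac{2}{3} \right)} + 66 u + 36 \log{\left(u^{2} + \frac{4}{3} \right)} - 44 \sqrt{3} \operatorname{atan}{\left(\frac{\sqrt{3} u}{2} \right)}}{108}; value = - \frac{31 \log{\left(\frac{8}{3} \right)}}{6} - \frac{11 \sqrt{3} \pi}{81} - \frac{\log{\left(\frac{16}{3} \right)}}{3} - \frac{11 \sqrt{3} \operatorname{atan}{\left(\frac{\sqrt{3}}{4} \right)}}{27} - \frac{17 \log{\left(\frac{19}{24} \right)}}{48} + \frac{\log{\left(\frac{19}{12} \right)}}{3} + \frac{205}{48}

Any candidate F(u) must reproduce f(u) exactly when differentiated.
F(u) = \frac{24 u^{3} - 27 u^{2} + 9 u \left(- 4 u^{2} + 3 u - 9\right) \log{\left(\frac{u^{2}}{2} + \frac{2}{3} \right)} + 66 u + 36 \log{\left(u^{2} + \frac{4}{3} \right)} - 44 \sqrt{3} \operatorname{atan}{\left(\frac{\sqrt{3} u}{2} \right)}}{108} is an antiderivative of f.
Check: d/du[\frac{24 u^{3} - 27 u^{2} + 9 u \left(- 4 u^{2} + 3 u - 9\right) \log{\left(\frac{u^{2}}{2} + \frac{2}{3} \right)} + 66 u + 36 \log{\left(u^{2} + \frac{4}{3} \right)} - 44 \sqrt{3} \operatorname{atan}{\left(\frac{\sqrt{3} u}{2} \right)}}{108}] = - u^{2} \log{\left(3 u^{2} + 4 \right)} + u^{2} \log{\left(6 \right)} + \frac{u \log{\left(3 u^{2} + 4 \right)}}{2} - \frac{u \log{\left(6 \right)}}{2} - \frac{3 \log{\left(3 u^{2} + 4 \right)}}{4} + \frac{3 \log{\left(6 \right)}}{4}, which equals f(u).
F(1/2) = - \frac{11 \sqrt{3} \operatorname{atan}{\left(\frac{\sqrt{3}}{4} \right)}}{27} - \frac{17 \log{\left(\frac{19}{24} \right)}}{48} + \frac{\log{\left(\frac{19}{12} \right)}}{3} + \frac{13}{48}; F(-2) = -4 + \frac{\log{\left(\frac{16}{3} \right)}}{3} + \frac{11 \sqrt{3} \pi}{81} + \frac{31 \log{\left(\frac{8}{3} \right)}}{6}.
Integral = F(1/2) - F(-2) = - \frac{31 \log{\left(\frac{8}{3} \right)}}{6} - \frac{11 \sqrt{3} \pi}{81} - \frac{\log{\left(\frac{16}{3} \right)}}{3} - \frac{11 \sqrt{3} \operatorname{atan}{\left(\frac{\sqrt{3}}{4} \right)}}{27} - \frac{17 \log{\left(\frac{19}{24} \right)}}{48} + \frac{\log{\left(\frac{19}{12} \right)}}{3} + \frac{205}{48}.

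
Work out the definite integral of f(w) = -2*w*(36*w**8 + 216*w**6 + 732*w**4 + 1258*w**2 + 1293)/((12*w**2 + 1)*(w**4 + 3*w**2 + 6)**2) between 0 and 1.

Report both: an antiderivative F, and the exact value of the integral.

Antiderivative: F(w) = (-3*w**4*log(4*w**2 + 1/3) - 9*w**2*log(4*w**2 + 1/3) - 18*log(4*w**2 + 1/3) - 1)/(w**4 + 3*w**2 + 6); value = -3*log(13/3) - 3*log(3) + 1/15

Since d/dw undoes antidifferentiation here, F'(w) = f(w) is required of F(w).
F(w) = (-3*w**4*log(4*w**2 + 1/3) - 9*w**2*log(4*w**2 + 1/3) - 18*log(4*w**2 + 1/3) - 1)/(w**4 + 3*w**2 + 6) is an antiderivative of f.
Check: d/dw[(-3*w**4*log(4*w**2 + 1/3) - 9*w**2*log(4*w**2 + 1/3) - 18*log(4*w**2 + 1/3) - 1)/(w**4 + 3*w**2 + 6)] = (-72*w**9 - 432*w**7 - 1464*w**5 - 2516*w**3 - 2586*w)/(12*w**10 + 73*w**8 + 258*w**6 + 453*w**4 + 468*w**2 + 36), which equals f(w).
F(1) = -3*log(13/3) - 1/10; F(0) = -1/6 + 3*log(3).
Integral = F(1) - F(0) = -3*log(13/3) - 3*log(3) + 1/15.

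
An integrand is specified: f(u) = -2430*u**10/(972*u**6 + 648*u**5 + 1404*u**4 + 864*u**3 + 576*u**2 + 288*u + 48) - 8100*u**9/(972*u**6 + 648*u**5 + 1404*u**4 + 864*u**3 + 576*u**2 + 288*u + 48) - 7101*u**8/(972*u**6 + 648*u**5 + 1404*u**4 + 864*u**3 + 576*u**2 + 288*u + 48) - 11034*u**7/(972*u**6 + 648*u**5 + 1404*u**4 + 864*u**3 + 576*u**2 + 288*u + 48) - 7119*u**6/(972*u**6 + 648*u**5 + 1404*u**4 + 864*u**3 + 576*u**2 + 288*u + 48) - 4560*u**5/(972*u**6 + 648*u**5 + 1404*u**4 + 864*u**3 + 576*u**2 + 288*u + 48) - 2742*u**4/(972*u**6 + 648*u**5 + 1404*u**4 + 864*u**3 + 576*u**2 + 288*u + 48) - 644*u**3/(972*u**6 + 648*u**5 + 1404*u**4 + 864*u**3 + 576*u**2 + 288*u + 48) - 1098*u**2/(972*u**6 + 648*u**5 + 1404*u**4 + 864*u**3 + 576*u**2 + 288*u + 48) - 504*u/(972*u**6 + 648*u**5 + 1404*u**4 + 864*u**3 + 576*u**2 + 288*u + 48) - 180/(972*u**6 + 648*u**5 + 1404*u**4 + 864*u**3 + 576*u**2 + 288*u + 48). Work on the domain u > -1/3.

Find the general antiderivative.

F(u) = -(54*u**8 + 198*u**7 + 69*u**6 + 123*u**5 + 130*u**4 + 30*u**3 + 102*u**2 + 42*u - 16)/(12*(3*u + 1)*(3*u**2 + 2)) + C

The integrand splits into summands that can be handled one at a time.
Check: d/du[-(54*u**8 + 198*u**7 + 69*u**6 + 123*u**5 + 130*u**4 + 30*u**3 + 102*u**2 + 42*u - 16)/(12*(3*u + 1)*(3*u**2 + 2))] = (-2430*u**10 - 8100*u**9 - 7101*u**8 - 11034*u**7 - 7119*u**6 - 4560*u**5 - 2742*u**4 - 644*u**3 - 1098*u**2 - 504*u - 180)/(972*u**6 + 648*u**5 + 1404*u**4 + 864*u**3 + 576*u**2 + 288*u + 48), which equals f(u).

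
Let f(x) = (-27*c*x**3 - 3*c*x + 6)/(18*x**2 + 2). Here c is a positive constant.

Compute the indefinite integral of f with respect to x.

Any candidate F(x) must reproduce f(x) exactly when differentiated.
Check: d/dx[-3*c*x**2/4 + atan(3*x)] = (-27*c*x**3 - 3*c*x + 6)/(18*x**2 + 2) = f(x).

F(x) = -3*c*x**2/4 + atan(3*x) + C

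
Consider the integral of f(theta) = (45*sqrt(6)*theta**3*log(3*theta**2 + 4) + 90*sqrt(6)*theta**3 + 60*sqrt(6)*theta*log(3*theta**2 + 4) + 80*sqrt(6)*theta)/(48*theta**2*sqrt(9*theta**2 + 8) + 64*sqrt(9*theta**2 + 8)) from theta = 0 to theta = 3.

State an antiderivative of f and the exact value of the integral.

Antiderivative: F(theta) = 5*sqrt(3*theta**2/2 + 4/3)*log(3*theta**2 + 4)/8; value = -5*sqrt(3)*log(4)/12 + 5*sqrt(534)*log(31)/48

Recognize the product-rule pattern: f = u'v + uv' with u = 5*sqrt(3*theta**2/2 + 4/3)/8, v = log(3*theta**2 + 4), so integration by parts undoes it.
F(theta) = 5*sqrt(3*theta**2/2 + 4/3)*log(3*theta**2 + 4)/8 is an antiderivative of f.
Check: d/dtheta[5*sqrt(3*theta**2/2 + 4/3)*log(3*theta**2 + 4)/8] = (45*sqrt(6)*theta**3*log(3*theta**2 + 4) + 90*sqrt(6)*theta**3 + 60*sqrt(6)*theta*log(3*theta**2 + 4) + 80*sqrt(6)*theta)/(48*theta**2*sqrt(9*theta**2 + 8) + 64*sqrt(9*theta**2 + 8)) = f(theta).
F(3) = 5*sqrt(534)*log(31)/48; F(0) = 5*sqrt(3)*log(4)/12.
Integral = F(3) - F(0) = -5*sqrt(3)*log(4)/12 + 5*sqrt(534)*log(31)/48.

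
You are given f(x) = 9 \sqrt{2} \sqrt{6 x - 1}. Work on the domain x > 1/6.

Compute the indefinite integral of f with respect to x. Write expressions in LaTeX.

Check any antiderivative F(x) by computing F'(x) and comparing it with f(x).
Check: d/dx[\sqrt{2} \left(6 x - 1\right)^{\frac{3}{2}}] = 9 \sqrt{2} \sqrt{6 x - 1} = f(x).

F(x) = \sqrt{2} \left(6 x - 1\right)^{\frac{3}{2}} + C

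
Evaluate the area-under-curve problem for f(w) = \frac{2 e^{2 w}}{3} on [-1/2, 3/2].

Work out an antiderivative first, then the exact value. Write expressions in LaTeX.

Antiderivative: F(w) = \frac{e^{2 w}}{3}; value = - \frac{1}{3 e} + \frac{e^{3}}{3}

An antiderivative F(w) passes only if d/dw[F] lands on f(w) exactly.
F(w) = \frac{e^{2 w}}{3} is an antiderivative of f.
Check: d/dw[\frac{e^{2 w}}{3}] = \frac{2 e^{2 w}}{3} = f(w).
F(3/2) = \frac{e^{3}}{3}; F(-1/2) = \frac{1}{3 e}.
Integral = F(3/2) - F(-1/2) = - \frac{1}{3 e} + \frac{e^{3}}{3}.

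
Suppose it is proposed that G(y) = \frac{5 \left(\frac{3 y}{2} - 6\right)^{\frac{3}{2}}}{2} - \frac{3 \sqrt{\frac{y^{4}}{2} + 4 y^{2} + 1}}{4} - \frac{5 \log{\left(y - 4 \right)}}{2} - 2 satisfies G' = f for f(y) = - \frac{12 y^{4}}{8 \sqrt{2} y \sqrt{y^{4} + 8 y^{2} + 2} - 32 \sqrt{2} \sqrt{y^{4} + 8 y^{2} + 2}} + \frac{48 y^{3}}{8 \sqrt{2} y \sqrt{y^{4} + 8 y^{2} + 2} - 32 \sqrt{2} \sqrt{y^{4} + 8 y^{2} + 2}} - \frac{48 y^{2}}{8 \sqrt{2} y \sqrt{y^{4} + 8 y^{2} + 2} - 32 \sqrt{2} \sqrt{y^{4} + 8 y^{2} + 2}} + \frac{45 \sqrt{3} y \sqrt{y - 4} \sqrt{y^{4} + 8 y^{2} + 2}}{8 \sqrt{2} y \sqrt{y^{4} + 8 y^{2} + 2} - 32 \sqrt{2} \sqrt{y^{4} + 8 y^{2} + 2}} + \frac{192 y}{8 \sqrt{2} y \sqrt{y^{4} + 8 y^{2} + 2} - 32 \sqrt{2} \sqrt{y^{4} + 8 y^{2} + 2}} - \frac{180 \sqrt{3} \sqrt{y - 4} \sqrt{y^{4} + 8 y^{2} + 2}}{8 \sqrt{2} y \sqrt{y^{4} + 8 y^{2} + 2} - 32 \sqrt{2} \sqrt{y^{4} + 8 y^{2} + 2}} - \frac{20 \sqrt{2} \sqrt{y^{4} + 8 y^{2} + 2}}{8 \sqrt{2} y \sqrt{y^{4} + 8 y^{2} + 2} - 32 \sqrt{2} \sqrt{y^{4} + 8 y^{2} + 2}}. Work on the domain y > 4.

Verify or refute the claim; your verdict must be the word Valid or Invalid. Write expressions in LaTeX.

d/dy[G] = \frac{- 12 y^{4} + 48 y^{3} - 48 y^{2} + 45 \sqrt{3} y \sqrt{y - 4} \sqrt{y^{4} + 8 y^{2} + 2} + 192 y - 180 \sqrt{3} \sqrt{y - 4} \sqrt{y^{4} + 8 y^{2} + 2} - 20 \sqrt{2} \sqrt{y^{4} + 8 y^{2} + 2}}{8 \sqrt{2} y \sqrt{y^{4} + 8 y^{2} + 2} - 32 \sqrt{2} \sqrt{y^{4} + 8 y^{2} + 2}}
This equals f(y) exactly, so the claim holds.

Valid. The derivative of G reproduces f.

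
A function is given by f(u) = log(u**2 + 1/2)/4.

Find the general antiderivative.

F(u) = u*log(u**2 + 1/2)/4 - u/2 + sqrt(2)*atan(sqrt(2)*u)/4 + C

Whatever form F(u) takes, F'(u) = f(u) is non-negotiable.
Check: d/du[u*log(u**2 + 1/2)/4 - u/2 + sqrt(2)*atan(sqrt(2)*u)/4] = log(u**2 + 1/2)/4 = f(u).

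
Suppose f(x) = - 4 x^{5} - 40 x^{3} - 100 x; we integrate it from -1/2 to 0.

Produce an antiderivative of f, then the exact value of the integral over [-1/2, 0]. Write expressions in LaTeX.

f matches the chain-rule pattern g'(h)*h' with inner function h(x) = - x^{2} - 5; substituting u = h(x) collapses the integral.
F(x) = - \frac{2 \left(x^{2} + 5\right)^{3}}{3} is an antiderivative of f.
Check: d/dx[- \frac{2 \left(x^{2} + 5\right)^{3}}{3}] = - 4 x^{5} - 40 x^{3} - 100 x = f(x).
F(0) = - \frac{250}{3}; F(-1/2) = - \frac{3087}{32}.
Integral = F(0) - F(-1/2) = \frac{1261}{96}.

Antiderivative: F(x) = - \frac{2 \left(x^{2} + 5\right)^{3}}{3}; value = \frac{1261}{96}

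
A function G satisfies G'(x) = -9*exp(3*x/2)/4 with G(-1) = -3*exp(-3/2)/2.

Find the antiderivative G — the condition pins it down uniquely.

Whatever form G(x) takes, its d/dx must return the stated G'(x).
A general antiderivative is -3*exp(3*x/2)/2 + C.
The condition gives C = -3*exp(-3/2)/2 - (-3*exp(-3/2)/2) = 0.
So G(x) = -3*exp(3*x/2)/2.
Check: d/dx[-3*exp(3*x/2)/2] = -9*exp(3*x/2)/4 = G'(x).

G(x) = -3*exp(3*x/2)/2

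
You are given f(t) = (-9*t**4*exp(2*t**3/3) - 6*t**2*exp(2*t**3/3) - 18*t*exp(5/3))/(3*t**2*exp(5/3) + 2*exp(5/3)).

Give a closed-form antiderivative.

An antiderivative is F(t) = -3*exp(-5/3)*exp(2*t**3/3)/2 - 3*log(3*t**2 + 2).

A first test for any F(t): its t-derivative must equal f(t) identically.
Check: d/dt[-3*exp(-5/3)*exp(2*t**3/3)/2 - 3*log(3*t**2 + 2)] = (-9*t**4*exp(2*t**3/3) - 6*t**2*exp(2*t**3/3) - 18*t*exp(5/3))/(3*t**2*exp(5/3) + 2*exp(5/3)) = f(t).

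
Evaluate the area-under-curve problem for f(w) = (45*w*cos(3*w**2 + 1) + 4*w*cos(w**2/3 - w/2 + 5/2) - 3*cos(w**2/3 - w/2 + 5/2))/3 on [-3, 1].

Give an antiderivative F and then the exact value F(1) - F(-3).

Recover f(w) by differentiating a candidate F(w); any mismatch rules it out.
F(w) = 5*sin(3*w**2 + 1)/2 + 2*sin(w**2/3 - w/2 + 5/2) is an antiderivative of f.
Check: d/dw[5*sin(3*w**2 + 1)/2 + 2*sin(w**2/3 - w/2 + 5/2)] = 15*w*cos(3*w**2 + 1) + 4*w*cos(w**2/3 - w/2 + 5/2)/3 - cos(w**2/3 - w/2 + 5/2), which equals f(w).
F(1) = 5*sin(4)/2 + 2*sin(7/3); F(-3) = 5*sin(28)/2 + 2*sin(7).
Integral = F(1) - F(-3) = 5*sin(4)/2 - 2*sin(7) - 5*sin(28)/2 + 2*sin(7/3).

Antiderivative: F(w) = 5*sin(3*w**2 + 1)/2 + 2*sin(w**2/3 - w/2 + 5/2); value = 5*sin(4)/2 - 2*sin(7) - 5*sin(28)/2 + 2*sin(7/3)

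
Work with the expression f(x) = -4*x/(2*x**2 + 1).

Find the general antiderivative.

f matches the chain-rule pattern g'(h)*h' with inner function h(x) = 4*x**2 + 2; substituting u = h(x) collapses the integral.
Check: d/dx[-log(4*x**2 + 2)] = -4*x/(2*x**2 + 1) = f(x).

F(x) = -log(4*x**2 + 2) + C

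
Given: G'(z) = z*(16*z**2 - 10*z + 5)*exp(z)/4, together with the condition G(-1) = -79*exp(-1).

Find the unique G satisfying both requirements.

G(z) = 4*z**3*exp(z) - 29*z**2*exp(z)/2 + 121*z*exp(z)/4 - 121*exp(z)/4

G'(z) has the shape u'v + uv' for u = 4*z**3 - 29*z**2/2 + 121*z/4 - 121/4 and v = exp(z) — it is the derivative of the product u*v.
A general antiderivative is (16*z**3 - 58*z**2 + 121*z - 121)*exp(z)/4 + C.
The condition gives C = -79*exp(-1) - (-79*exp(-1)) = 0.
So G(z) = 4*z**3*exp(z) - 29*z**2*exp(z)/2 + 121*z*exp(z)/4 - 121*exp(z)/4.
Check: d/dz[4*z**3*exp(z) - 29*z**2*exp(z)/2 + 121*z*exp(z)/4 - 121*exp(z)/4] = 4*z**3*exp(z) - 5*z**2*exp(z)/2 + 5*z*exp(z)/4, which equals G'(z).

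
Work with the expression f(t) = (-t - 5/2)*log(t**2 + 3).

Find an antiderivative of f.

A candidate is checked by its d/dt: the result must match f(t).
Check: d/dt[-t**2*log(t**2 + 3)/2 + t**2/2 - 5*t*log(t**2 + 3)/2 + 5*t - 3*log(t**2 + 3)/2 - 5*sqrt(3)*atan(sqrt(3)*t/3)] = -t*log(t**2 + 3) - 5*log(t**2 + 3)/2, which equals f(t).

An antiderivative is F(t) = -t**2*log(t**2 + 3)/2 + t**2/2 - 5*t*log(t**2 + 3)/2 + 5*t - 3*log(t**2 + 3)/2 - 5*sqrt(3)*atan(sqrt(3)*t/3).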